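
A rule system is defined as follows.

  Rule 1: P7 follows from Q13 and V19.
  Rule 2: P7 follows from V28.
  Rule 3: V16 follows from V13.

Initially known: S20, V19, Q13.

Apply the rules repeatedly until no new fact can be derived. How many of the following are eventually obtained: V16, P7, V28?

1

Q13 and V19 hold, so P7 follows (Rule 1).
V16 would need V13 (Rule 3), but V13 is never established.
P7: reached.
No rule produces V28, and it is not given.
Reached: P7 — 1 of the 3.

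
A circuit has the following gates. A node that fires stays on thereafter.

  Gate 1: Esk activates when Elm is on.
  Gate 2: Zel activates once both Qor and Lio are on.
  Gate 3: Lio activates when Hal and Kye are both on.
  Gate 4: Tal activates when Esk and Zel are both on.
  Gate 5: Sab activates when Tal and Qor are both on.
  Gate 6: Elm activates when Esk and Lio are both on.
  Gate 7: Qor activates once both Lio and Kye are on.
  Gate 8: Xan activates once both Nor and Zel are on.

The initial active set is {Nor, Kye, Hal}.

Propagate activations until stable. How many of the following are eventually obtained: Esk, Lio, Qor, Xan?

3

Hal and Kye are on, so Lio activates (Gate 3).
Gate 7: Lio and Kye on → Qor on.
Gate 2: Qor and Lio on → Zel on.
Nor and Zel are on, so Xan activates (Gate 8).
Esk would need Elm (Gate 1), but Elm never turns on.
Lio: reached.
Qor: reached.
Xan: reached.
Reached: Lio, Qor, and Xan — 3 of the 4.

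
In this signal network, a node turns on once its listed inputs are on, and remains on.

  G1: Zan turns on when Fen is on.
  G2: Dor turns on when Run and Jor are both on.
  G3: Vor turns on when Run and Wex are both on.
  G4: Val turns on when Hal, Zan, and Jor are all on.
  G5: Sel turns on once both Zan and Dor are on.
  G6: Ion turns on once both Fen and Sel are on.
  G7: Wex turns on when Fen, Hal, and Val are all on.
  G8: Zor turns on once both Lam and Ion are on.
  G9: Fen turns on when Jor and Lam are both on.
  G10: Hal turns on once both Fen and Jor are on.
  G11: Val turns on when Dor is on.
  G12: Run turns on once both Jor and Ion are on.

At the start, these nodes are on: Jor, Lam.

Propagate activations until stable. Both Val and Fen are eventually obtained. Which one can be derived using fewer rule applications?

Fen

Fen: G9: Jor and Lam on → Fen on. [1 rule application]
Val: G9: Jor and Lam on → Fen on. G1: Fen on → Zan on. G10: Fen and Jor on → Hal on. G4: Hal, Zan, and Jor on → Val on. [4 rule applications]
Fen needs fewer.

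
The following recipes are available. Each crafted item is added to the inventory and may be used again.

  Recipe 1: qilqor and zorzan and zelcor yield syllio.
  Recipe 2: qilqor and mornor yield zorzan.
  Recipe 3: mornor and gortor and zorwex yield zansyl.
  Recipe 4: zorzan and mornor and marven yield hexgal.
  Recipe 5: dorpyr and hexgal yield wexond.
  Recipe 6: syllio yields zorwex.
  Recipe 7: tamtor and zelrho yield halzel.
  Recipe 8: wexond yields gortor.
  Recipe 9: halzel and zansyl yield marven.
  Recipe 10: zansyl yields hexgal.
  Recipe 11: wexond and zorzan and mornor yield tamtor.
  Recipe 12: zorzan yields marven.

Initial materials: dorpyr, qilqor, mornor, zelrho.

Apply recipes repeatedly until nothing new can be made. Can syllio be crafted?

No

syllio would need qilqor, zorzan, and zelcor (Recipe 1), but zelcor is never obtained.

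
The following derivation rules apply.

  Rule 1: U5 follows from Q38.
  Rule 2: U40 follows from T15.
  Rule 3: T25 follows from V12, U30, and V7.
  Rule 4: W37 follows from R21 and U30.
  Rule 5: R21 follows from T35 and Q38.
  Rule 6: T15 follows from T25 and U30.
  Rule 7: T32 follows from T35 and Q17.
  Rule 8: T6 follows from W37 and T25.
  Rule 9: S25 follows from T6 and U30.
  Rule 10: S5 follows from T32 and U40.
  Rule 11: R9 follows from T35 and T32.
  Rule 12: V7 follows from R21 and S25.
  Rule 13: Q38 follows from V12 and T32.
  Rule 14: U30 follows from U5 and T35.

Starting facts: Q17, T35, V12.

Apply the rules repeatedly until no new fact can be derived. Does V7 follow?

No

V7 would need R21 and S25 (Rule 12), but S25 is never established.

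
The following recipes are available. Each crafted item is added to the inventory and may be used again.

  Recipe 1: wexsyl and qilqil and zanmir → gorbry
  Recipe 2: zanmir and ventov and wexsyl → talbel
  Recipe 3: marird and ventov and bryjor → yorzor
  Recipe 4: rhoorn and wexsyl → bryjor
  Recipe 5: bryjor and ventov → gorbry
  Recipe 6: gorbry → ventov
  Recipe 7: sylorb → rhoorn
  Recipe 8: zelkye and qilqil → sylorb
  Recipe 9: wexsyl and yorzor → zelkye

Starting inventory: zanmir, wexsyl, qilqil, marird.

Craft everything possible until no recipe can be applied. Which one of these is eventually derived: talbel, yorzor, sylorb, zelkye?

Using Recipe 1, wexsyl, qilqil, and zanmir make gorbry.
Using Recipe 6, gorbry makes ventov.
zanmir and ventov and wexsyl → talbel (Recipe 2).
yorzor would need marird, ventov, and bryjor (Recipe 3), but bryjor is never obtained. zelkye would need wexsyl and yorzor (Recipe 9), but yorzor is never obtained. sylorb would need zelkye and qilqil (Recipe 8), but zelkye is never obtained.

talbel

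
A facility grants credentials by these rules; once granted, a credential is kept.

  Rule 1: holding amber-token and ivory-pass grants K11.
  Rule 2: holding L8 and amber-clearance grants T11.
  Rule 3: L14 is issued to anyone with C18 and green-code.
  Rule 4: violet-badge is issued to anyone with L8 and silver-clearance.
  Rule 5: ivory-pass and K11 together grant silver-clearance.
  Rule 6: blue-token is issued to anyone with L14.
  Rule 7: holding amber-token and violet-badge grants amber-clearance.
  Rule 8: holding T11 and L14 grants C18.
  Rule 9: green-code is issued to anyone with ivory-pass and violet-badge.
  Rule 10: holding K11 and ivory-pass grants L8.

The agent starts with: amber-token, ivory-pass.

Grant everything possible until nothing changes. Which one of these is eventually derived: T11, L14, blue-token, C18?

T11

Holding amber-token and ivory-pass grants K11 (Rule 1).
Holding K11 and ivory-pass grants L8 (Rule 10).
Holding ivory-pass and K11 grants silver-clearance (Rule 5).
Holding L8 and silver-clearance grants violet-badge (Rule 4).
Holding amber-token and violet-badge grants amber-clearance (Rule 7).
Holding L8 and amber-clearance grants T11 (Rule 2).
L14 would need C18 and green-code (Rule 3), but C18 is never granted. C18 would need T11 and L14 (Rule 8), but L14 is never granted. blue-token would need L14 (Rule 6), but L14 is never granted.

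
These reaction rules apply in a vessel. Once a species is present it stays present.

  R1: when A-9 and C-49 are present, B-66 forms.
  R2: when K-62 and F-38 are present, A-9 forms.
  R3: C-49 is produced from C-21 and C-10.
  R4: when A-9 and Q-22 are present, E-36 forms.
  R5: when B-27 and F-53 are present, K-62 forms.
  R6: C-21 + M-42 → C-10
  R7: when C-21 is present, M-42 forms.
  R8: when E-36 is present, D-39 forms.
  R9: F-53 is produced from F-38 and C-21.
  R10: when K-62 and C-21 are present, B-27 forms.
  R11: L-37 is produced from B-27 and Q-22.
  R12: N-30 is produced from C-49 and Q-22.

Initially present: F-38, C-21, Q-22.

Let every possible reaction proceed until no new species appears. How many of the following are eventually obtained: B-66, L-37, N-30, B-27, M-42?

2

C-21 present → M-42 forms (R7).
C-21 and M-42 present → C-10 forms (R6).
C-21 and C-10 present → C-49 forms (R3).
C-49 and Q-22 present → N-30 forms (R12).
B-66 would need A-9 and C-49 (R1), but A-9 never forms.
L-37 would need B-27 and Q-22 (R11), but B-27 never forms.
N-30: reached.
B-27 would need K-62 and C-21 (R10), but K-62 never forms.
M-42: reached.
Reached: N-30 and M-42 — 2 of the 5.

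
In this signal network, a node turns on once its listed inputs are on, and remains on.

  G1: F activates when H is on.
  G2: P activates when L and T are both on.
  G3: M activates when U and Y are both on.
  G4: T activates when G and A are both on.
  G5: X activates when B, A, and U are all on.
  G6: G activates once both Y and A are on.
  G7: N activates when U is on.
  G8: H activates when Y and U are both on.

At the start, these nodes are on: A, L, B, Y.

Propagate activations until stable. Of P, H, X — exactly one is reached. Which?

P

G6: Y and A on → G on.
G4: G and A on → T on.
L and T are on, so P activates (G2).
H would need Y and U (G8), but U never turns on. X would need B, A, and U (G5), but U never turns on.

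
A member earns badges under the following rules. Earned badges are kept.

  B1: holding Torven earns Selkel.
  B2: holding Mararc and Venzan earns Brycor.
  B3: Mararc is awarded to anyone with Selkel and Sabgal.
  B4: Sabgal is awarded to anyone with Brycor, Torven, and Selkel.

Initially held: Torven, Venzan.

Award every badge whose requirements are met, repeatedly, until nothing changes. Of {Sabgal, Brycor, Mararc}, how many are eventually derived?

Sabgal would need Brycor, Torven, and Selkel (B4), but Brycor is never earned.
Brycor would need Mararc and Venzan (B2), but Mararc is never earned.
Mararc would need Selkel and Sabgal (B3), but Sabgal is never earned.
None of the 3 are reached.

0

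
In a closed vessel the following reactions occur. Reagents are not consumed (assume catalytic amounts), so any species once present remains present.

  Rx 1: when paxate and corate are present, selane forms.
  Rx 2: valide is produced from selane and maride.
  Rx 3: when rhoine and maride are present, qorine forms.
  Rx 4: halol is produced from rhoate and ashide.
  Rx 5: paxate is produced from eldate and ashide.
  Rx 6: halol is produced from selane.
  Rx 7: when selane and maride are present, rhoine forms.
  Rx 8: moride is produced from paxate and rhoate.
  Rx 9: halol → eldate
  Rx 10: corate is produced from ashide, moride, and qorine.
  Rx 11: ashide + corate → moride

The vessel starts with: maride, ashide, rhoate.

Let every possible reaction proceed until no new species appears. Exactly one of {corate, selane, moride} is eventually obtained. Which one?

moride

rhoate and ashide present → halol forms (Rx 4).
halol present → eldate forms (Rx 9).
eldate and ashide present → paxate forms (Rx 5).
paxate and rhoate present → moride forms (Rx 8).
corate would need ashide, moride, and qorine (Rx 10), but qorine never forms. selane would need paxate and corate (Rx 1), but corate never forms.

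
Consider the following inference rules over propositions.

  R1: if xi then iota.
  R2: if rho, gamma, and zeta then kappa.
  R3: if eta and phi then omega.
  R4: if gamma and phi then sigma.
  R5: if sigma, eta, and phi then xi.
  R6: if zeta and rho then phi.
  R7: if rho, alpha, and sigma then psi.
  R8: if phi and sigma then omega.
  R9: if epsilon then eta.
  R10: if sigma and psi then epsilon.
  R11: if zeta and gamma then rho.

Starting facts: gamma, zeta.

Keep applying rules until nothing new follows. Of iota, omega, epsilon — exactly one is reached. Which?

zeta and gamma hold, so rho follows (R11).
zeta and rho hold, so phi follows (R6).
gamma and phi hold, so sigma follows (R4).
phi and sigma hold, so omega follows (R8).
iota would need xi (R1), but xi is never established. epsilon would need sigma and psi (R10), but psi is never established.

omega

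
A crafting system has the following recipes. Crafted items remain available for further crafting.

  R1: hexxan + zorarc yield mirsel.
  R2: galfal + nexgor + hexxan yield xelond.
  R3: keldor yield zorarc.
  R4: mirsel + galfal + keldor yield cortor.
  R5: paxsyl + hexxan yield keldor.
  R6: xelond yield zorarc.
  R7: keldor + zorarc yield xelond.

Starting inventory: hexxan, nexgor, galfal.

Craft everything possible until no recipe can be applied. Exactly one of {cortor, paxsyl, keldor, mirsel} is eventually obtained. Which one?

Using R2, galfal, nexgor, and hexxan make xelond.
xelond → zorarc (R6).
hexxan + zorarc → mirsel (R1).
keldor would need paxsyl and hexxan (R5), but paxsyl is never obtained. No rule produces paxsyl, and it is not given. cortor would need mirsel, galfal, and keldor (R4), but keldor is never obtained.

mirsel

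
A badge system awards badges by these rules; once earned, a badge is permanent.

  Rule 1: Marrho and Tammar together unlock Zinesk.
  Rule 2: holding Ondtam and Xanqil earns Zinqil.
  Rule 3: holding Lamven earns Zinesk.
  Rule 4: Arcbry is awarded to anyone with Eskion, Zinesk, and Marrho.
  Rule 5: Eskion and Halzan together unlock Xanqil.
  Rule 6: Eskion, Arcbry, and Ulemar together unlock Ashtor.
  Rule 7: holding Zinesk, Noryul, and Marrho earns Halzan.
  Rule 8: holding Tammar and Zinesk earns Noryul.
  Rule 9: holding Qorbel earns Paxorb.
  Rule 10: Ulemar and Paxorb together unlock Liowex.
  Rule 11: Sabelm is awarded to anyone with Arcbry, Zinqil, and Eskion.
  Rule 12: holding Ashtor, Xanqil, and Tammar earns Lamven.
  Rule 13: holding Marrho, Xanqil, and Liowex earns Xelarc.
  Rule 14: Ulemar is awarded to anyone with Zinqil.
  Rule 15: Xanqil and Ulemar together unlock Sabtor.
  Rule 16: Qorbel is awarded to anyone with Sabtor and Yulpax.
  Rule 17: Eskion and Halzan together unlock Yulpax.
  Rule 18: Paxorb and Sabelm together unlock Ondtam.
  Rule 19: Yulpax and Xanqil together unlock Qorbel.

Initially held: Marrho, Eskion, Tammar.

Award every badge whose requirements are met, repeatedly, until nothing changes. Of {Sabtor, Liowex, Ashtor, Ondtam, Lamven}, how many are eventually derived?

Sabtor would need Xanqil and Ulemar (Rule 15), but Ulemar is never earned.
Liowex would need Ulemar and Paxorb (Rule 10), but Ulemar is never earned.
Ashtor would need Eskion, Arcbry, and Ulemar (Rule 6), but Ulemar is never earned.
Ondtam would need Paxorb and Sabelm (Rule 18), but Sabelm is never earned.
Lamven would need Ashtor, Xanqil, and Tammar (Rule 12), but Ashtor is never earned.
None of the 5 are reached.

0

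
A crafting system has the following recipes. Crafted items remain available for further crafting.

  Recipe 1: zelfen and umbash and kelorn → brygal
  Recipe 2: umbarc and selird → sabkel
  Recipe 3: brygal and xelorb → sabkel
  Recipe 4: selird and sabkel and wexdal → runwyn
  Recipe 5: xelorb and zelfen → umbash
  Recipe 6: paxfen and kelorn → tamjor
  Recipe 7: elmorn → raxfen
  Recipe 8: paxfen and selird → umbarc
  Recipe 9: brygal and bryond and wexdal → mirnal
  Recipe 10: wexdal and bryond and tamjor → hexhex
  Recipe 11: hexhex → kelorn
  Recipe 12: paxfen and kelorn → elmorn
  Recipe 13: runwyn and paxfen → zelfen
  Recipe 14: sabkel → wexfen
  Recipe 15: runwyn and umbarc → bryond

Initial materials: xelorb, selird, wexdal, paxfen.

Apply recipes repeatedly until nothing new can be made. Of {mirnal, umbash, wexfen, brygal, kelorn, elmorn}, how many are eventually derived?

2

Using Recipe 8, paxfen and selird make umbarc.
Using Recipe 2, umbarc and selird make sabkel.
sabkel → wexfen (Recipe 14).
selird and sabkel and wexdal → runwyn (Recipe 4).
runwyn and paxfen → zelfen (Recipe 13).
Using Recipe 5, xelorb and zelfen make umbash.
mirnal would need brygal, bryond, and wexdal (Recipe 9), but brygal is never obtained.
umbash: reached.
wexfen: reached.
brygal would need zelfen, umbash, and kelorn (Recipe 1), but kelorn is never obtained.
kelorn would need hexhex (Recipe 11), but hexhex is never obtained.
elmorn would need paxfen and kelorn (Recipe 12), but kelorn is never obtained.
Reached: umbash and wexfen — 2 of the 6.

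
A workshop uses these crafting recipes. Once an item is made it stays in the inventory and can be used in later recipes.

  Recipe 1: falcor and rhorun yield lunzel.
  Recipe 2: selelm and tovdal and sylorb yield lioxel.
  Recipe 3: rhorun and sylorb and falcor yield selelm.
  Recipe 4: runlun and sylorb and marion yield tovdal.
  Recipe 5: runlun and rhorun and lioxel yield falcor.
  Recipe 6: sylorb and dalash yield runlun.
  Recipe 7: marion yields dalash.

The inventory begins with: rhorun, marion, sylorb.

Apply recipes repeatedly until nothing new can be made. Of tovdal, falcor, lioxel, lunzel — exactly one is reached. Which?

tovdal

marion → dalash (Recipe 7).
Using Recipe 6, sylorb and dalash make runlun.
Using Recipe 4, runlun, sylorb, and marion make tovdal.
falcor would need runlun, rhorun, and lioxel (Recipe 5), but lioxel is never obtained. lunzel would need falcor and rhorun (Recipe 1), but falcor is never obtained. lioxel would need selelm, tovdal, and sylorb (Recipe 2), but selelm is never obtained.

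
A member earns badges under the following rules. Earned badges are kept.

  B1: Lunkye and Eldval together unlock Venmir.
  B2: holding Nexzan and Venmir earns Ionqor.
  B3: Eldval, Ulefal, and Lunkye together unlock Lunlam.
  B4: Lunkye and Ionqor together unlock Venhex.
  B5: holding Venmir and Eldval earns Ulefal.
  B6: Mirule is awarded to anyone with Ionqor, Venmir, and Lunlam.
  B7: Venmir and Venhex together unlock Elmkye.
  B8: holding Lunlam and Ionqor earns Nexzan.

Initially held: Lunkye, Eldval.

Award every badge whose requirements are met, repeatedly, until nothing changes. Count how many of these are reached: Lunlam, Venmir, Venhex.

2

With Lunkye and Eldval, Venmir is earned (B1).
With Venmir and Eldval, Ulefal is earned (B5).
With Eldval, Ulefal, and Lunkye, Lunlam is earned (B3).
Lunlam: reached.
Venmir: reached.
Venhex would need Lunkye and Ionqor (B4), but Ionqor is never earned.
Reached: Lunlam and Venmir — 2 of the 3.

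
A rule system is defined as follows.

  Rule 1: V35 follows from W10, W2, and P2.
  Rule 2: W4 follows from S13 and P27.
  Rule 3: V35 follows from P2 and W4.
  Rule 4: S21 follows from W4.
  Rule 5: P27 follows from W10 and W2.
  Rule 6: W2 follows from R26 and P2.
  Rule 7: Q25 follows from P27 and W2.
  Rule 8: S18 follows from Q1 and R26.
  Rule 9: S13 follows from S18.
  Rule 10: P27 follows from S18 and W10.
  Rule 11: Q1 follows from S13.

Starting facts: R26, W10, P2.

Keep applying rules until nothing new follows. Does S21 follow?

S21 would need W4 (Rule 4), but W4 is never established.

No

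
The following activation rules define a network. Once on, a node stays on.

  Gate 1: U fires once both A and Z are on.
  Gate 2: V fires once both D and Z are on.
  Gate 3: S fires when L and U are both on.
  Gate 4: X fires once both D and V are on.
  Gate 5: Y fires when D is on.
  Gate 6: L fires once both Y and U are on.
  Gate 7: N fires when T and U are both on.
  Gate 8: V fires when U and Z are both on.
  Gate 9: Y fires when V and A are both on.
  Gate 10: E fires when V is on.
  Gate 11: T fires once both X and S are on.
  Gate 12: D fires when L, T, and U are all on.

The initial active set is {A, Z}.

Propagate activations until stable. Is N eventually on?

N would need T and U (Gate 7), but T never turns on.

No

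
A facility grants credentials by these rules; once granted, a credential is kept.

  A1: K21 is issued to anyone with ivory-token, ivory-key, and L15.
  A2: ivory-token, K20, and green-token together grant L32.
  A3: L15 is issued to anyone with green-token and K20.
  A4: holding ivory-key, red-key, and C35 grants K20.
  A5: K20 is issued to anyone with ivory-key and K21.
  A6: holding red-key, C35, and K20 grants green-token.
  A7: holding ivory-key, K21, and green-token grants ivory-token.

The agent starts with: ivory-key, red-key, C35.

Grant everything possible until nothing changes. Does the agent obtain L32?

L32 would need ivory-token, K20, and green-token (A2), but ivory-token is never granted.

No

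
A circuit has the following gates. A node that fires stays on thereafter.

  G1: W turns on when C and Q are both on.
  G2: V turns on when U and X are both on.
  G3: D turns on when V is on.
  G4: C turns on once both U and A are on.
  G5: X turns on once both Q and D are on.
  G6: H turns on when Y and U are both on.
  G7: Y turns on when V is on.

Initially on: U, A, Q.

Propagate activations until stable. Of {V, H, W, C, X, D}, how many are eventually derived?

U and A are on, so C turns on (G4).
G1: C and Q on → W on.
V would need U and X (G2), but X never turns on.
H would need Y and U (G6), but Y never turns on.
W: reached.
C: reached.
X would need Q and D (G5), but D never turns on.
D would need V (G3), but V never turns on.
Reached: W and C — 2 of the 6.

2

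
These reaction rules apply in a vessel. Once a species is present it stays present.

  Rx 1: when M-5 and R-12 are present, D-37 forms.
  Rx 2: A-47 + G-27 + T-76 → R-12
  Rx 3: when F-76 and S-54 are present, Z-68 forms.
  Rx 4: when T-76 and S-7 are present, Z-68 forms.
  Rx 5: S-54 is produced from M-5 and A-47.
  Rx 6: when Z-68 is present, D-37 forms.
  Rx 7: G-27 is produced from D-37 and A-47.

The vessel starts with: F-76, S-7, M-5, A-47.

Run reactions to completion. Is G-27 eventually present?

Yes

M-5 and A-47 present → S-54 forms (Rx 5).
F-76 and S-54 present → Z-68 forms (Rx 3).
Z-68 present → D-37 forms (Rx 6).
D-37 and A-47 present → G-27 forms (Rx 7).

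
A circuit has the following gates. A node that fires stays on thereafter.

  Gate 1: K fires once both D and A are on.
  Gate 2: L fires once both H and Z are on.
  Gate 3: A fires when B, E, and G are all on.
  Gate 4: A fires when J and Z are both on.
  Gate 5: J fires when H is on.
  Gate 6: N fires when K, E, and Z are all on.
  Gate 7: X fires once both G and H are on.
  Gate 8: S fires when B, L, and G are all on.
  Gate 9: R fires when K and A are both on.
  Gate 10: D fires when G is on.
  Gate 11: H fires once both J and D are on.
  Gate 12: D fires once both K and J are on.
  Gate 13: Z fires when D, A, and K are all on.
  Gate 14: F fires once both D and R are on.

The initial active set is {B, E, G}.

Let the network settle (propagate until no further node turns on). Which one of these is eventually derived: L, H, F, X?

F

Gate 3: B, E, and G on → A on.
Gate 10: G on → D on.
Gate 1: D and A on → K on.
Gate 9: K and A on → R on.
D and R are on, so F fires (Gate 14).
H would need J and D (Gate 11), but J never turns on. X would need G and H (Gate 7), but H never turns on. L would need H and Z (Gate 2), but H never turns on.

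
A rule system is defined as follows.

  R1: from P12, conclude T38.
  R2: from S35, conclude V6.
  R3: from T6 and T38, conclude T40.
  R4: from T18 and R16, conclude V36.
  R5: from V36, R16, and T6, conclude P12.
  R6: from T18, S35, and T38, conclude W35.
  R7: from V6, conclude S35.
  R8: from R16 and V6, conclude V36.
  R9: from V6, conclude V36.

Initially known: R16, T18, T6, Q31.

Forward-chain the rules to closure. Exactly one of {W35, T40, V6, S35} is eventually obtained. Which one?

T18 and R16 hold, so V36 follows (R4).
V36, R16, and T6 hold, so P12 follows (R5).
P12 holds, so T38 follows (R1).
From T6 and T38, R3 gives T40.
V6 would need S35 (R2), but S35 is never established. S35 would need V6 (R7), but V6 is never established. W35 would need T18, S35, and T38 (R6), but S35 is never established.

T40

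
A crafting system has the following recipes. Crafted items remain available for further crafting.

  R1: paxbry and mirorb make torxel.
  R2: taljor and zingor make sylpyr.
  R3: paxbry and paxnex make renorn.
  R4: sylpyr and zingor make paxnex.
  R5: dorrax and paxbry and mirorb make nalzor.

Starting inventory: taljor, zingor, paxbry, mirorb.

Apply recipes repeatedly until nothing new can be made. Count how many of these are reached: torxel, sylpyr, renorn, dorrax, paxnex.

Using R2, taljor and zingor make sylpyr.
paxbry and mirorb → torxel (R1).
Using R4, sylpyr and zingor make paxnex.
paxbry and paxnex → renorn (R3).
torxel: reached.
sylpyr: reached.
renorn: reached.
No rule produces dorrax, and it is not given.
paxnex: reached.
Reached: torxel, sylpyr, renorn, and paxnex — 4 of the 5.

4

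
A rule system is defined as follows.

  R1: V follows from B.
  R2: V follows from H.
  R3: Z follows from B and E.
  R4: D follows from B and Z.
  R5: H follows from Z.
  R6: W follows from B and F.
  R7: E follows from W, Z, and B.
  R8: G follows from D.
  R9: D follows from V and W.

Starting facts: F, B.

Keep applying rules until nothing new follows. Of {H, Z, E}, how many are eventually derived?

H would need Z (R5), but Z is never established.
Z would need B and E (R3), but E is never established.
E would need W, Z, and B (R7), but Z is never established.
None of the 3 are reached.

0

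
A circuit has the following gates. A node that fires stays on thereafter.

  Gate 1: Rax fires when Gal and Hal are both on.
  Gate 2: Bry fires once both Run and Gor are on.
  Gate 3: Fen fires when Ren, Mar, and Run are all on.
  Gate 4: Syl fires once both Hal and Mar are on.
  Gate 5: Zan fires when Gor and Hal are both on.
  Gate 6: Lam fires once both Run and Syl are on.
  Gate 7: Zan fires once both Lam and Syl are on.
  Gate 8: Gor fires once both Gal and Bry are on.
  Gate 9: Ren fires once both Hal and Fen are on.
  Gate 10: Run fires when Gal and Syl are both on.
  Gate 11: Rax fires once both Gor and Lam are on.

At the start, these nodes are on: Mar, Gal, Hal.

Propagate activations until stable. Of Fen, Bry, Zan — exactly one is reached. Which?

Zan

Gate 4: Hal and Mar on → Syl on.
Gal and Syl are on, so Run fires (Gate 10).
Run and Syl are on, so Lam fires (Gate 6).
Gate 7: Lam and Syl on → Zan on.
Bry would need Run and Gor (Gate 2), but Gor never turns on. Fen would need Ren, Mar, and Run (Gate 3), but Ren never turns on.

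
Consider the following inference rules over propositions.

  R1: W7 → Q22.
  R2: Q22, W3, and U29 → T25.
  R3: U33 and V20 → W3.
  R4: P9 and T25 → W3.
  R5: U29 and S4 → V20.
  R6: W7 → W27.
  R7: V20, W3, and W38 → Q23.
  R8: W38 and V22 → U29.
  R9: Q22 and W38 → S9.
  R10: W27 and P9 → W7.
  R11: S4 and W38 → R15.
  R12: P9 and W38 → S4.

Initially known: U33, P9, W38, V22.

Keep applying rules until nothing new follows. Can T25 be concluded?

No

T25 would need Q22, W3, and U29 (R2), but Q22 is never established.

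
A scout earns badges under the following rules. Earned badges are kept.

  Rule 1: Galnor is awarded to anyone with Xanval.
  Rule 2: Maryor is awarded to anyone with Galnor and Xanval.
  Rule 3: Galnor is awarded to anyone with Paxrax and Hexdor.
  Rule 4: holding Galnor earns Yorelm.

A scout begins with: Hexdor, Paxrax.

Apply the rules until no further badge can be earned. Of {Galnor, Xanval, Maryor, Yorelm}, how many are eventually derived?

With Paxrax and Hexdor, Galnor is earned (Rule 3).
With Galnor, Yorelm is earned (Rule 4).
Galnor: reached.
No rule produces Xanval, and it is not given.
Maryor would need Galnor and Xanval (Rule 2), but Xanval is never earned.
Yorelm: reached.
Reached: Galnor and Yorelm — 2 of the 4.

2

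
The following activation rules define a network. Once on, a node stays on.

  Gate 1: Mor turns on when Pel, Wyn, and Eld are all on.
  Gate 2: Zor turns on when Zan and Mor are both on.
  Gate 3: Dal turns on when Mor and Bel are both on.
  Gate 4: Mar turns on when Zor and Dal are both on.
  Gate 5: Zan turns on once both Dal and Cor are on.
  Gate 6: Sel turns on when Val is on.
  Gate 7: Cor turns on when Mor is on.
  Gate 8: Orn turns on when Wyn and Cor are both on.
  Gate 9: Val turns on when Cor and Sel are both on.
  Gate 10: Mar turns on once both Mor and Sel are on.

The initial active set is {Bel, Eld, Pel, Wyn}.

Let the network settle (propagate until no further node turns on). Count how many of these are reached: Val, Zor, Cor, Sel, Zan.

Gate 1: Pel, Wyn, and Eld on → Mor on.
Gate 7: Mor on → Cor on.
Gate 3: Mor and Bel on → Dal on.
Dal and Cor are on, so Zan turns on (Gate 5).
Zan and Mor are on, so Zor turns on (Gate 2).
Val would need Cor and Sel (Gate 9), but Sel never turns on.
Zor: reached.
Cor: reached.
Sel would need Val (Gate 6), but Val never turns on.
Zan: reached.
Reached: Zor, Cor, and Zan — 3 of the 5.

3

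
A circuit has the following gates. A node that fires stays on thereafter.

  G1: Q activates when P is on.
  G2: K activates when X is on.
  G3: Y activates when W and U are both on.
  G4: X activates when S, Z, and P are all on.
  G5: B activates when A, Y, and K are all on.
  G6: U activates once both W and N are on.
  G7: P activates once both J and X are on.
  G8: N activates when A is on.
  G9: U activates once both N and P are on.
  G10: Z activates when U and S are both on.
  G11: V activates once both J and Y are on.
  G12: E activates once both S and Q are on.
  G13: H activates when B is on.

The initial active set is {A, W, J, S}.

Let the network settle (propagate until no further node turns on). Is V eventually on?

G8: A on → N on.
G6: W and N on → U on.
W and U are on, so Y activates (G3).
J and Y are on, so V activates (G11).

Yes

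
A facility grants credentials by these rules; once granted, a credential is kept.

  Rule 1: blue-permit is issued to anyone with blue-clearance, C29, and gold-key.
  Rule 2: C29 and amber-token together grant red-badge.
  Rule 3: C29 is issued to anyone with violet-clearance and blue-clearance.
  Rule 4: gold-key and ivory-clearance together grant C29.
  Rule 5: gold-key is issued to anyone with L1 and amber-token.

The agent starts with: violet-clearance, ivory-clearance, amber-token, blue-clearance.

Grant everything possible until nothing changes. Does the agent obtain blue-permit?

blue-permit would need blue-clearance, C29, and gold-key (Rule 1), but gold-key is never granted.

No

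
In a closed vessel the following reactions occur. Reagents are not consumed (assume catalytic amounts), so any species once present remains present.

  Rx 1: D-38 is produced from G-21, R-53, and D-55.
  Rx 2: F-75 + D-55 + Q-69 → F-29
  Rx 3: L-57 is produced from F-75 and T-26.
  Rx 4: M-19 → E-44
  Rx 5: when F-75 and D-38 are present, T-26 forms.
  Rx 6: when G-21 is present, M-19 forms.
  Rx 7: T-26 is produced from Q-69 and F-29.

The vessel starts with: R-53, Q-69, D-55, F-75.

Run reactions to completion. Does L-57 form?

Yes

F-75, D-55, and Q-69 present → F-29 forms (Rx 2).
Q-69 and F-29 present → T-26 forms (Rx 7).
F-75 and T-26 present → L-57 forms (Rx 3).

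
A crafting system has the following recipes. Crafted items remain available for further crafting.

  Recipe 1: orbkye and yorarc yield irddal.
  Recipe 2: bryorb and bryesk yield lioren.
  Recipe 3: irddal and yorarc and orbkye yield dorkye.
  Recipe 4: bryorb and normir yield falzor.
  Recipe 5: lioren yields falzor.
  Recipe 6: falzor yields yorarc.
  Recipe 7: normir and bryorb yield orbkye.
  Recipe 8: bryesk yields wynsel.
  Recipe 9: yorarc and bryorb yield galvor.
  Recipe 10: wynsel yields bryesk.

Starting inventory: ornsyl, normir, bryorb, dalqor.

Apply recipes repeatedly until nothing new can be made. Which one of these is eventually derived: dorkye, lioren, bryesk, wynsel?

dorkye

Using Recipe 7, normir and bryorb make orbkye.
Using Recipe 4, bryorb and normir make falzor.
falzor → yorarc (Recipe 6).
Using Recipe 1, orbkye and yorarc make irddal.
irddal and yorarc and orbkye → dorkye (Recipe 3).
wynsel would need bryesk (Recipe 8), but bryesk is never obtained. bryesk would need wynsel (Recipe 10), but wynsel is never obtained. lioren would need bryorb and bryesk (Recipe 2), but bryesk is never obtained.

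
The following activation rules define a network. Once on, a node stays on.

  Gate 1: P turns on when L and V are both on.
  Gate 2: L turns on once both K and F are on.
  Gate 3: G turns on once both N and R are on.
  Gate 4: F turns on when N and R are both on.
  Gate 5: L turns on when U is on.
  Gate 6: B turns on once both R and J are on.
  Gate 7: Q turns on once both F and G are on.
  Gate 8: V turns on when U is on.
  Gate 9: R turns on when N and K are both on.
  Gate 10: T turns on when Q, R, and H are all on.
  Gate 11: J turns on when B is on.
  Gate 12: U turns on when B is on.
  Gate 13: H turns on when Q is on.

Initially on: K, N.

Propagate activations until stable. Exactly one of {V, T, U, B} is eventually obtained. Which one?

N and K are on, so R turns on (Gate 9).
N and R are on, so G turns on (Gate 3).
N and R are on, so F turns on (Gate 4).
Gate 7: F and G on → Q on.
Gate 13: Q on → H on.
Q, R, and H are on, so T turns on (Gate 10).
B would need R and J (Gate 6), but J never turns on. U would need B (Gate 12), but B never turns on. V would need U (Gate 8), but U never turns on.

T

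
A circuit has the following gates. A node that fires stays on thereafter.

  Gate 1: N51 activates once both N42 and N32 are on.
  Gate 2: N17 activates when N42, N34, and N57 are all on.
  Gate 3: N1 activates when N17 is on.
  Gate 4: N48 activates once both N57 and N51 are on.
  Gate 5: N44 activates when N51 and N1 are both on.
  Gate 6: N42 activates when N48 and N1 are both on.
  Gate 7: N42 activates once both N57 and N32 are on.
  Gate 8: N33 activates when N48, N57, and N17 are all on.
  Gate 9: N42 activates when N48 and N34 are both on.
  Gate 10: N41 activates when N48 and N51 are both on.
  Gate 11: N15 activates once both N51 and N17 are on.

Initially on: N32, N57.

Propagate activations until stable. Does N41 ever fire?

Gate 7: N57 and N32 on → N42 on.
N42 and N32 are on, so N51 activates (Gate 1).
N57 and N51 are on, so N48 activates (Gate 4).
N48 and N51 are on, so N41 activates (Gate 10).

Yes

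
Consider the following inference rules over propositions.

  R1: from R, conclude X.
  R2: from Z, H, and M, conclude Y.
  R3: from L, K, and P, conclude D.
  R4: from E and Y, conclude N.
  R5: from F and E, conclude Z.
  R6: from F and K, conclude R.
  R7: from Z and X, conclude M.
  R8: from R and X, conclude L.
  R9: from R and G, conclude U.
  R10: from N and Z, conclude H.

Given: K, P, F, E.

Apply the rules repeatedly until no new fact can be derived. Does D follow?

From F and K, R6 gives R.
From R, R1 gives X.
From R and X, R8 gives L.
From L, K, and P, R3 gives D.

Yes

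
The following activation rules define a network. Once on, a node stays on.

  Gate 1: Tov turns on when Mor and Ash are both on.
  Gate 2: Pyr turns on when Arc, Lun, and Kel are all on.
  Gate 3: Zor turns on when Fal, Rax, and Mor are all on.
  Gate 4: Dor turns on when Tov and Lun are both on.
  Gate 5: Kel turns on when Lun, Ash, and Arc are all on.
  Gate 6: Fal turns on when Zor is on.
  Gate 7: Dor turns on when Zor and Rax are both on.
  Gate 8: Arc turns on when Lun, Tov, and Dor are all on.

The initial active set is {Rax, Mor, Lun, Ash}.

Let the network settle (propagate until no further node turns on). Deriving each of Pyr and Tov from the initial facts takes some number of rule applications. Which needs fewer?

Tov: Gate 1: Mor and Ash on → Tov on. [1 rule application]
Pyr: Mor and Ash are on, so Tov turns on (Gate 1). Tov and Lun are on, so Dor turns on (Gate 4). Lun, Tov, and Dor are on, so Arc turns on (Gate 8). Gate 5: Lun, Ash, and Arc on → Kel on. Gate 2: Arc, Lun, and Kel on → Pyr on. [5 rule applications]
Tov needs fewer.

Tov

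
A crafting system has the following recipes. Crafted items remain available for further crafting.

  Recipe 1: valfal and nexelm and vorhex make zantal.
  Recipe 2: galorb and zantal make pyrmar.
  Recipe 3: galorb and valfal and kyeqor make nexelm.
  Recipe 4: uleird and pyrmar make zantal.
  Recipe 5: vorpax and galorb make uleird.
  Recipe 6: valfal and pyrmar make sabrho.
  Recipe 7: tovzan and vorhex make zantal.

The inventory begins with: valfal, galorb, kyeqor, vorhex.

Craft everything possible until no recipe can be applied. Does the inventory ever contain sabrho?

Yes

Using Recipe 3, galorb, valfal, and kyeqor make nexelm.
valfal and nexelm and vorhex → zantal (Recipe 1).
Using Recipe 2, galorb and zantal make pyrmar.
valfal and pyrmar → sabrho (Recipe 6).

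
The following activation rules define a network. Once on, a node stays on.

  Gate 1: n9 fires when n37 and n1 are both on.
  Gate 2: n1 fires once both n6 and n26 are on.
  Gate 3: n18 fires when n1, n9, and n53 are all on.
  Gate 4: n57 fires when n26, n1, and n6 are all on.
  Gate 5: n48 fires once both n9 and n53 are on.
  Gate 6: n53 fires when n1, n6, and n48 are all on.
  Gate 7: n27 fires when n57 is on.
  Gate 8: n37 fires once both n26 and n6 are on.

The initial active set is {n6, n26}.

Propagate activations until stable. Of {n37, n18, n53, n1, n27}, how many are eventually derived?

n26 and n6 are on, so n37 fires (Gate 8).
Gate 2: n6 and n26 on → n1 on.
n26, n1, and n6 are on, so n57 fires (Gate 4).
n57 is on, so n27 fires (Gate 7).
n37: reached.
n18 would need n1, n9, and n53 (Gate 3), but n53 never turns on.
n53 would need n1, n6, and n48 (Gate 6), but n48 never turns on.
n1: reached.
n27: reached.
Reached: n37, n1, and n27 — 3 of the 5.

3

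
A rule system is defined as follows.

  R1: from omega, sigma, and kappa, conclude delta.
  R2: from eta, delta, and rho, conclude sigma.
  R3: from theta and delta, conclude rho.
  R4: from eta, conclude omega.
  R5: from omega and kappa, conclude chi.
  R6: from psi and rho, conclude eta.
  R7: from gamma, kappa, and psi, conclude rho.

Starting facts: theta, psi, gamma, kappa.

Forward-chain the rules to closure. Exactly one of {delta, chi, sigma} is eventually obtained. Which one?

chi

gamma, kappa, and psi hold, so rho follows (R7).
From psi and rho, R6 gives eta.
From eta, R4 gives omega.
omega and kappa hold, so chi follows (R5).
delta would need omega, sigma, and kappa (R1), but sigma is never established. sigma would need eta, delta, and rho (R2), but delta is never established.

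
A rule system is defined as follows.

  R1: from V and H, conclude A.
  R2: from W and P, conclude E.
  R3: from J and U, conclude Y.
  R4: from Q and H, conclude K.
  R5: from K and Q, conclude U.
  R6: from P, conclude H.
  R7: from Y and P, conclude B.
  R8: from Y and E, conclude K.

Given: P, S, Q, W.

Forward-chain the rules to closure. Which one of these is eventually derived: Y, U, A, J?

From P, R6 gives H.
From Q and H, R4 gives K.
From K and Q, R5 gives U.
A would need V and H (R1), but V is never established. No rule produces J, and it is not given. Y would need J and U (R3), but J is never established.

U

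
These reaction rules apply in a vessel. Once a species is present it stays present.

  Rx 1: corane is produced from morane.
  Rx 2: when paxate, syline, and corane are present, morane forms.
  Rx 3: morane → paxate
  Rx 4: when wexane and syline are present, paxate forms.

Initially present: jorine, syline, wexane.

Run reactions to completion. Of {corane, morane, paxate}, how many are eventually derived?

1

wexane and syline present → paxate forms (Rx 4).
corane would need morane (Rx 1), but morane never forms.
morane would need paxate, syline, and corane (Rx 2), but corane never forms.
paxate: reached.
Reached: paxate — 1 of the 3.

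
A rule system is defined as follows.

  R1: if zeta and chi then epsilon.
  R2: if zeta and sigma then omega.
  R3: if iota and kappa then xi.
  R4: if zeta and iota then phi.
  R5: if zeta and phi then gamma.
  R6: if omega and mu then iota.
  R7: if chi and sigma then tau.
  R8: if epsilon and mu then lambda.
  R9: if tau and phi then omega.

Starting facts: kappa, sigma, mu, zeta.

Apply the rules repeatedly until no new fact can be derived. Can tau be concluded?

tau would need chi and sigma (R7), but chi is never established.

No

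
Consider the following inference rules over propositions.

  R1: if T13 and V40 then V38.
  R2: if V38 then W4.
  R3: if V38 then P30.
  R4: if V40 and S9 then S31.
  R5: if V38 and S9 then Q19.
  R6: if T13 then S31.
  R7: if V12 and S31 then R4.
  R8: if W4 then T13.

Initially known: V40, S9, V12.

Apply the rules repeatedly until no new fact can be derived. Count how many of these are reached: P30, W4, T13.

P30 would need V38 (R3), but V38 is never established.
W4 would need V38 (R2), but V38 is never established.
T13 would need W4 (R8), but W4 is never established.
None of the 3 are reached.

0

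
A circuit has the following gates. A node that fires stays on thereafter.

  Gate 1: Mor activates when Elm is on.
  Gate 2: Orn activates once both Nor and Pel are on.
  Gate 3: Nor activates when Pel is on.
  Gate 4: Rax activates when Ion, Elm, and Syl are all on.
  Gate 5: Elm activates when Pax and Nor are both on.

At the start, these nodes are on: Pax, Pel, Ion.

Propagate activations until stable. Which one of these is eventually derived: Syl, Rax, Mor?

Pel is on, so Nor activates (Gate 3).
Gate 5: Pax and Nor on → Elm on.
Elm is on, so Mor activates (Gate 1).
Rax would need Ion, Elm, and Syl (Gate 4), but Syl never turns on. No rule produces Syl, and it is not given.

Mor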